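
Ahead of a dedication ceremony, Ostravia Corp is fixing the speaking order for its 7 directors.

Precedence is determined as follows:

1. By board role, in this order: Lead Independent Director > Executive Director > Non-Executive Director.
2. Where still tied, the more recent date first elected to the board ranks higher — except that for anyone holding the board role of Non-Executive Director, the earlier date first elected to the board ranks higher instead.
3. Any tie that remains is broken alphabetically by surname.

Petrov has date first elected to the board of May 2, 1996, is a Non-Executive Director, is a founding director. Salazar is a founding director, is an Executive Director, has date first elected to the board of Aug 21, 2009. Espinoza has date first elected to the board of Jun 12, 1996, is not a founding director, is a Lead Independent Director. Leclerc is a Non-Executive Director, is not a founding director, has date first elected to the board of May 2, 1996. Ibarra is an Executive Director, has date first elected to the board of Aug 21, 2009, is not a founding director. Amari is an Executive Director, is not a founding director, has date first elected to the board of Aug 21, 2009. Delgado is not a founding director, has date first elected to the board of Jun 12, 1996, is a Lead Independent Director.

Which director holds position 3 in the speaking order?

By board role: Delgado and Espinoza (Lead Independent Director); then Amari, Ibarra and Salazar (Executive Director); then Leclerc and Petrov (Non-Executive Director).
Delgado and Espinoza both have date first elected to the board Jun 12, 1996, so the next rule applies.
Among Delgado and Espinoza, alphabetically by surname: Delgado before Espinoza.
Amari, Ibarra and Salazar all have date first elected to the board Aug 21, 2009, so the next rule applies.
Among Amari, Ibarra and Salazar, alphabetically by surname: Amari before Ibarra before Salazar.
Leclerc and Petrov both have date first elected to the board May 2, 1996, so the next rule applies.
Among Leclerc and Petrov, alphabetically by surname: Leclerc before Petrov.
Order: Delgado, Espinoza, Amari, Ibarra, Salazar, Leclerc, Petrov.

Amari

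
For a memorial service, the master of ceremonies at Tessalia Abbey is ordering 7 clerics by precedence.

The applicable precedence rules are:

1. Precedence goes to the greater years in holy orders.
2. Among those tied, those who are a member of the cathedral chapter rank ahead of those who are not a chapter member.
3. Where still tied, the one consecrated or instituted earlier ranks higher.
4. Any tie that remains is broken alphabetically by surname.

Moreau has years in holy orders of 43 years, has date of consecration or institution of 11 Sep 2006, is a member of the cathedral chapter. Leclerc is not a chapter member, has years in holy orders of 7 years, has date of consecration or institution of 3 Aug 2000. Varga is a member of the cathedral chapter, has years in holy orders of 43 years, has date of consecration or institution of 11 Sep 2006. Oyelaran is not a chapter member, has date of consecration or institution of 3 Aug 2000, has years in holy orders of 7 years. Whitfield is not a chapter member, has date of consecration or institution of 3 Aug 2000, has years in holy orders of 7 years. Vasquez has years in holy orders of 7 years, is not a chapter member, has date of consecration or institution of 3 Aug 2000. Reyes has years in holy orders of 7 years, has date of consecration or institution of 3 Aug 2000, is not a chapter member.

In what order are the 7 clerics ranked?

Moreau, Varga, Leclerc, Oyelaran, Reyes, Vasquez, Whitfield

By years in holy orders (higher first): Moreau and Varga (both 43 years); then Leclerc, Oyelaran, Reyes, Vasquez and Whitfield (each 7 years).
Moreau and Varga are each a member of the cathedral chapter, so the next rule applies.
Moreau and Varga both have date of consecration or institution 11 Sep 2006, so the next rule applies.
Among Moreau and Varga, alphabetically by surname: Moreau before Varga.
Leclerc, Oyelaran, Reyes, Vasquez and Whitfield are each not a chapter member, so the next rule applies.
Leclerc, Oyelaran, Reyes, Vasquez and Whitfield all have date of consecration or institution 3 Aug 2000, so the next rule applies.
Among Leclerc, Oyelaran, Reyes, Vasquez and Whitfield, alphabetically by surname: Leclerc before Oyelaran before Reyes before Vasquez before Whitfield.
Full order: Moreau, Varga, Leclerc, Oyelaran, Reyes, Vasquez, Whitfield.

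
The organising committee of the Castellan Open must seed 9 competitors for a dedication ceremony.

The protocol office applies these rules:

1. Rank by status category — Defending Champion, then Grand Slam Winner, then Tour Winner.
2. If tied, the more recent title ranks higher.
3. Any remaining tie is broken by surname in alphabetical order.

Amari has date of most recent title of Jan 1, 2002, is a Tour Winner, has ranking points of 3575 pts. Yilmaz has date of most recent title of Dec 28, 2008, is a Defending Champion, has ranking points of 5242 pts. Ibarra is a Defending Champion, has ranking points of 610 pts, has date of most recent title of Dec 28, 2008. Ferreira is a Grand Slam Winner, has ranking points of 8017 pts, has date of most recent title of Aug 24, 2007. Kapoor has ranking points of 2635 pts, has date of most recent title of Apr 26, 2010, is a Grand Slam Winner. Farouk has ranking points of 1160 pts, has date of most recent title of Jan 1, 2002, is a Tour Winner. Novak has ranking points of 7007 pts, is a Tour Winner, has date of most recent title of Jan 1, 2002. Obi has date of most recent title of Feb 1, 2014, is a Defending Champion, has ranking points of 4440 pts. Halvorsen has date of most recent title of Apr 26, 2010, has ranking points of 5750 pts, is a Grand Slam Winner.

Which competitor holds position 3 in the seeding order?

Yilmaz

By status category: Obi, Ibarra and Yilmaz (Defending Champion); then Halvorsen, Kapoor and Ferreira (Grand Slam Winner); then Amari, Farouk and Novak (Tour Winner).
Among Obi, Ibarra and Yilmaz, by date of most recent title (later first): Obi (Feb 1, 2014) before Ibarra and Yilmaz (Dec 28, 2008).
Among Ibarra and Yilmaz, alphabetically by surname: Ibarra before Yilmaz.
Among Halvorsen, Kapoor and Ferreira, by date of most recent title (later first): Halvorsen and Kapoor (Apr 26, 2010) before Ferreira (Aug 24, 2007).
Among Halvorsen and Kapoor, alphabetically by surname: Halvorsen before Kapoor.
Amari, Farouk and Novak all have date of most recent title Jan 1, 2002, so the next rule applies.
Among Amari, Farouk and Novak, alphabetically by surname: Amari before Farouk before Novak.
Order: Obi, Ibarra, Yilmaz, Halvorsen, Kapoor, Ferreira, Amari, Farouk, Novak.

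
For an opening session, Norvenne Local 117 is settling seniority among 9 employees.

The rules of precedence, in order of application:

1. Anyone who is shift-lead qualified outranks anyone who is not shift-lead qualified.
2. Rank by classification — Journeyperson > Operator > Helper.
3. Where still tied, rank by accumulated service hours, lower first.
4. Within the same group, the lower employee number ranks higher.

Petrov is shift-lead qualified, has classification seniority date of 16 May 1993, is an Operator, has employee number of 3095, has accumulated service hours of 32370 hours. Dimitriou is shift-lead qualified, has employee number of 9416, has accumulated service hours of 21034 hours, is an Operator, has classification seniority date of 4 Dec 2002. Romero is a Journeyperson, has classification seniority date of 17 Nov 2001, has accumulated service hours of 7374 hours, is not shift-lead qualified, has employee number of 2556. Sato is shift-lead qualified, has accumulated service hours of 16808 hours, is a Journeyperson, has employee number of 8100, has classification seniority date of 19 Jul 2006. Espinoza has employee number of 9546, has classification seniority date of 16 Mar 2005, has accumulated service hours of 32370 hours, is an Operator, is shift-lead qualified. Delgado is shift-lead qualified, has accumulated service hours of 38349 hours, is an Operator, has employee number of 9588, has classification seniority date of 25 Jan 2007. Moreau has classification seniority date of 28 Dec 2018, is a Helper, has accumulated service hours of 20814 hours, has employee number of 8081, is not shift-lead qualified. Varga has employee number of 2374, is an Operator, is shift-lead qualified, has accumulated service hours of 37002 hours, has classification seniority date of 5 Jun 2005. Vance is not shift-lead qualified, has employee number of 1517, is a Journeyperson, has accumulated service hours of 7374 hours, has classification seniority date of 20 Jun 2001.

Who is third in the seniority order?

Petrov

By the first rule: Sato, Dimitriou, Petrov, Espinoza, Varga and Delgado (each shift-lead qualified); then Vance, Romero and Moreau (each not shift-lead qualified).
Among Sato, Dimitriou, Petrov, Espinoza, Varga and Delgado, by classification: Sato (Journeyperson) before Dimitriou, Petrov, Espinoza, Varga and Delgado (Operator).
Among Dimitriou, Petrov, Espinoza, Varga and Delgado, by accumulated service hours (lower first): Dimitriou (21034 hours) before Petrov and Espinoza (32370 hours) before Varga (37002 hours) before Delgado (38349 hours).
Among Petrov and Espinoza, by employee number (lower first): Petrov (3095) before Espinoza (9546).
Among Vance, Romero and Moreau, by classification: Vance and Romero (Journeyperson) before Moreau (Helper).
Vance and Romero both have accumulated service hours 7374 hours, so the next rule applies.
Among Vance and Romero, by employee number (lower first): Vance (1517) before Romero (2556).
Order: Sato, Dimitriou, Petrov, Espinoza, Varga, Delgado, Vance, Romero, Moreau.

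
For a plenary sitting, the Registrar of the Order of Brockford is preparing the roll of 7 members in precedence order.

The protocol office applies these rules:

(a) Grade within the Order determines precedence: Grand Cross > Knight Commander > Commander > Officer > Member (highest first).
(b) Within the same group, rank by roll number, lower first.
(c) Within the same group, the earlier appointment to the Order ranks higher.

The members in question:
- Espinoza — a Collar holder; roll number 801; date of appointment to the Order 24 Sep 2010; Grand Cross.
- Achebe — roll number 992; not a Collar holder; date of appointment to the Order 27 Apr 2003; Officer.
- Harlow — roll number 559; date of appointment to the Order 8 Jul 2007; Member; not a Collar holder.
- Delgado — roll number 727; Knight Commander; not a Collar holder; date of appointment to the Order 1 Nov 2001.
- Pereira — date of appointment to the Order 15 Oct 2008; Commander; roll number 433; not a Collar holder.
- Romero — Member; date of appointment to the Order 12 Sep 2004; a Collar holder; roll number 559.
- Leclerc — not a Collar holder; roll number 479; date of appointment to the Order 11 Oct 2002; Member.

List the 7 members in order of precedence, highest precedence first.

By grade within the Order: Espinoza (Grand Cross); then Delgado (Knight Commander); then Pereira (Commander); then Achebe (Officer); then Leclerc, Romero and Harlow (Member).
Among Leclerc, Romero and Harlow, by roll number (lower first): Leclerc (479) before Romero and Harlow (559).
Among Romero and Harlow, by date of appointment to the Order (earlier first): Romero (12 Sep 2004) before Harlow (8 Jul 2007).
Full order: Espinoza, Delgado, Pereira, Achebe, Leclerc, Romero, Harlow.

Espinoza, Delgado, Pereira, Achebe, Leclerc, Romero, Harlow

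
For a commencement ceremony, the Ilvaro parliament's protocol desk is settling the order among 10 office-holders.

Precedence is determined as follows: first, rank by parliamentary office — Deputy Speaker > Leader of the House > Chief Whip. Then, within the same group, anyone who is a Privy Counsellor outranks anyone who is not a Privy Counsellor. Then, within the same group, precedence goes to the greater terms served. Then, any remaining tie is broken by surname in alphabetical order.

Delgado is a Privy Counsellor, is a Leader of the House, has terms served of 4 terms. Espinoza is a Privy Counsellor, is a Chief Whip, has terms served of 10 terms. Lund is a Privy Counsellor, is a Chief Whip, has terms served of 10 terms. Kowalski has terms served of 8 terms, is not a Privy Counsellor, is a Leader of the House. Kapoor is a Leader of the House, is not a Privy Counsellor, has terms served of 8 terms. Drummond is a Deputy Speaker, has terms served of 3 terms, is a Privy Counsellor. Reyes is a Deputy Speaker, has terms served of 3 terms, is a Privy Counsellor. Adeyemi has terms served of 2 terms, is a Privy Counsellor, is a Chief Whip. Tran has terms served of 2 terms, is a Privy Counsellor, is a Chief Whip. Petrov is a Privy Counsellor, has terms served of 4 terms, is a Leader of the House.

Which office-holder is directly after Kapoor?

By parliamentary office: Drummond and Reyes (Deputy Speaker); then Delgado, Petrov, Kapoor and Kowalski (Leader of the House); then Espinoza, Lund, Adeyemi and Tran (Chief Whip).
Drummond and Reyes are each a Privy Counsellor, so the next rule applies.
Drummond and Reyes both have terms served 3 terms, so the next rule applies.
Among Drummond and Reyes, alphabetically by surname: Drummond before Reyes.
Among Delgado, Petrov, Kapoor and Kowalski, a Privy Counsellor before not a Privy Counsellor: Delgado and Petrov (a Privy Counsellor) before Kapoor and Kowalski (not a Privy Counsellor).
Delgado and Petrov both have terms served 4 terms, so the next rule applies.
Among Delgado and Petrov, alphabetically by surname: Delgado before Petrov.
Kapoor and Kowalski both have terms served 8 terms, so the next rule applies.
Among Kapoor and Kowalski, alphabetically by surname: Kapoor before Kowalski.
Espinoza, Lund, Adeyemi and Tran are each a Privy Counsellor, so the next rule applies.
Among Espinoza, Lund, Adeyemi and Tran, by terms served (higher first): Espinoza and Lund (10 terms) before Adeyemi and Tran (2 terms).
Among Espinoza and Lund, alphabetically by surname: Espinoza before Lund.
Among Adeyemi and Tran, alphabetically by surname: Adeyemi before Tran.
Order: Drummond, Reyes, Delgado, Petrov, Kapoor, Kowalski, Espinoza, Lund, Adeyemi, Tran.

Kowalski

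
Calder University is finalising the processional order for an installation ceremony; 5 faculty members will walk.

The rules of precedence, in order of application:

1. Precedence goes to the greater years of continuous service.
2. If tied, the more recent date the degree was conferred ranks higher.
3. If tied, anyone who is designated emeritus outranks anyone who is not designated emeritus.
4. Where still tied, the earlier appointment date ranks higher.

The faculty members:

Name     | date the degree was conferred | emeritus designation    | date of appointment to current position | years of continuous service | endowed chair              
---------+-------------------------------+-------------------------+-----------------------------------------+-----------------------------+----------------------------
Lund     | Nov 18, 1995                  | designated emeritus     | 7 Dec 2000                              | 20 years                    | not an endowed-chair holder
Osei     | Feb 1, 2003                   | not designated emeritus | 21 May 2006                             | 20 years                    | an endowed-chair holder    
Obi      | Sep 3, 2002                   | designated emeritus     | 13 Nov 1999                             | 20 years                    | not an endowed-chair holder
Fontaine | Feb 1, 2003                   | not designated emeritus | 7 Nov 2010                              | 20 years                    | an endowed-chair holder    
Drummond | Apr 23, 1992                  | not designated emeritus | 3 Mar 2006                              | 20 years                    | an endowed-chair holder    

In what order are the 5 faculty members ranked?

Osei, Fontaine, Obi, Lund, Drummond

By years of continuous service (higher first): Osei, Fontaine, Obi, Lund and Drummond (each 20 years).
Among Osei, Fontaine, Obi, Lund and Drummond, by date the degree was conferred (later first): Osei and Fontaine (Feb 1, 2003) before Obi (Sep 3, 2002) before Lund (Nov 18, 1995) before Drummond (Apr 23, 1992).
Osei and Fontaine are each not designated emeritus, so the next rule applies.
Among Osei and Fontaine, by date of appointment to current position (earlier first): Osei (21 May 2006) before Fontaine (7 Nov 2010).
Full order: Osei, Fontaine, Obi, Lund, Drummond.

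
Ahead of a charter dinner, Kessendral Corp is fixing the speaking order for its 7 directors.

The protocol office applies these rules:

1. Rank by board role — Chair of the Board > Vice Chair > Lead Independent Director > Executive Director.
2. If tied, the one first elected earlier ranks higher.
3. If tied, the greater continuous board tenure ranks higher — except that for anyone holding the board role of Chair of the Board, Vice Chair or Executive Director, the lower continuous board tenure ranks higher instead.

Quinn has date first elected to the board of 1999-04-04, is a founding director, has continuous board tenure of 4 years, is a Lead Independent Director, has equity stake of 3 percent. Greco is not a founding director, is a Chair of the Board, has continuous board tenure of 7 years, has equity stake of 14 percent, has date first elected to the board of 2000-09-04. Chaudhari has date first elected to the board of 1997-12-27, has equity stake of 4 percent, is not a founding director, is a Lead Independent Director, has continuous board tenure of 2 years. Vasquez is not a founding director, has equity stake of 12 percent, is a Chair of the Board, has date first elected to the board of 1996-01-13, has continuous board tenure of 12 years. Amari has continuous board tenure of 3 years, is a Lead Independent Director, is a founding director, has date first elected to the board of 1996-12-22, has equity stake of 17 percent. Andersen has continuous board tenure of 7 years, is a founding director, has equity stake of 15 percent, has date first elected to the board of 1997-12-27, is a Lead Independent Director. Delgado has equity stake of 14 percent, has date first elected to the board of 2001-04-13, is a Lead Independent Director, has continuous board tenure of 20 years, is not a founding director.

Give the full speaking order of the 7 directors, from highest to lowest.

Vasquez, Greco, Amari, Andersen, Chaudhari, Quinn, Delgado

By board role: Vasquez and Greco (Chair of the Board); then Amari, Andersen, Chaudhari, Quinn and Delgado (Lead Independent Director).
Among Vasquez and Greco, by date first elected to the board (earlier first): Vasquez (1996-01-13) before Greco (2000-09-04).
Among Amari, Andersen, Chaudhari, Quinn and Delgado, by date first elected to the board (earlier first): Amari (1996-12-22) before Andersen and Chaudhari (1997-12-27) before Quinn (1999-04-04) before Delgado (2001-04-13).
Among Andersen and Chaudhari, by continuous board tenure (higher first): Andersen (7 years) before Chaudhari (2 years).
Full order: Vasquez, Greco, Amari, Andersen, Chaudhari, Quinn, Delgado.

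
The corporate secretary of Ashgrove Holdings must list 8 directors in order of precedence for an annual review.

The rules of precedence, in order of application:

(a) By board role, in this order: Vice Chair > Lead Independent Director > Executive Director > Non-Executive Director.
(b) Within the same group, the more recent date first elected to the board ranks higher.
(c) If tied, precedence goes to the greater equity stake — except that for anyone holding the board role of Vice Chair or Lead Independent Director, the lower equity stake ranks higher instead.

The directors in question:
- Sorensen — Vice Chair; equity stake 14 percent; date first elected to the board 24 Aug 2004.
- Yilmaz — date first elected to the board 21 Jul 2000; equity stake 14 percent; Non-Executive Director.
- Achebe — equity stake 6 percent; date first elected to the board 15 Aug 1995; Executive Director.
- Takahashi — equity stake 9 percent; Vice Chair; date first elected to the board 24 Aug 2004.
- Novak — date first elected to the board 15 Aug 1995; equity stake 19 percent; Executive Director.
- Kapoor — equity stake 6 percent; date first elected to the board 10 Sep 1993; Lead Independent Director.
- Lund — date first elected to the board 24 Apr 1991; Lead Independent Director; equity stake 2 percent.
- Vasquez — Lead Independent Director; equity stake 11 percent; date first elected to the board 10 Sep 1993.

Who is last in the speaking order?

Yilmaz

By board role: Takahashi and Sorensen (Vice Chair); then Kapoor, Vasquez and Lund (Lead Independent Director); then Novak and Achebe (Executive Director); then Yilmaz (Non-Executive Director).
Takahashi and Sorensen both have date first elected to the board 24 Aug 2004, so the next rule applies.
Among Takahashi and Sorensen, by equity stake (lower first) (reversed rule for this group): Takahashi (9 percent) before Sorensen (14 percent).
Among Kapoor, Vasquez and Lund, by date first elected to the board (later first): Kapoor and Vasquez (10 Sep 1993) before Lund (24 Apr 1991).
Among Kapoor and Vasquez, by equity stake (lower first) (reversed rule for this group): Kapoor (6 percent) before Vasquez (11 percent).
Novak and Achebe both have date first elected to the board 15 Aug 1995, so the next rule applies.
Among Novak and Achebe, by equity stake (higher first): Novak (19 percent) before Achebe (6 percent).
Order: Takahashi, Sorensen, Kapoor, Vasquez, Lund, Novak, Achebe, Yilmaz.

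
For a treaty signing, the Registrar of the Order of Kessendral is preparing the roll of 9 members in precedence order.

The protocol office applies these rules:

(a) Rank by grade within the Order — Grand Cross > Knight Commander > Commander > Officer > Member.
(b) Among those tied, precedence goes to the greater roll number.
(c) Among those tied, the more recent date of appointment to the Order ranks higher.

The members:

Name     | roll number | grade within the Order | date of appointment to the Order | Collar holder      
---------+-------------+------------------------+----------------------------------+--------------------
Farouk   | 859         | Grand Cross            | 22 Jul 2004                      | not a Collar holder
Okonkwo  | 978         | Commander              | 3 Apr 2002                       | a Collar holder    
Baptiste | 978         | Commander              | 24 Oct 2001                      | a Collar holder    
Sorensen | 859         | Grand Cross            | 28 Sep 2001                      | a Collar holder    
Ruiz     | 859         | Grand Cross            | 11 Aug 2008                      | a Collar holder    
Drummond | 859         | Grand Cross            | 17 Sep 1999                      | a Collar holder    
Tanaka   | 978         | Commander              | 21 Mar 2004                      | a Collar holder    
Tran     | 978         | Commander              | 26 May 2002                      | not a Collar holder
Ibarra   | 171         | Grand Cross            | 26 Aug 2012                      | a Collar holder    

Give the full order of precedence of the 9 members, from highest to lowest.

By grade within the Order: Ruiz, Farouk, Sorensen, Drummond and Ibarra (Grand Cross); then Tanaka, Tran, Okonkwo and Baptiste (Commander).
Among Ruiz, Farouk, Sorensen, Drummond and Ibarra, by roll number (higher first): Ruiz, Farouk, Sorensen and Drummond (859) before Ibarra (171).
Among Ruiz, Farouk, Sorensen and Drummond, by date of appointment to the Order (later first): Ruiz (11 Aug 2008) before Farouk (22 Jul 2004) before Sorensen (28 Sep 2001) before Drummond (17 Sep 1999).
Tanaka, Tran, Okonkwo and Baptiste all have roll number 978, so the next rule applies.
Among Tanaka, Tran, Okonkwo and Baptiste, by date of appointment to the Order (later first): Tanaka (21 Mar 2004) before Tran (26 May 2002) before Okonkwo (3 Apr 2002) before Baptiste (24 Oct 2001).
Full order: Ruiz, Farouk, Sorensen, Drummond, Ibarra, Tanaka, Tran, Okonkwo, Baptiste.

Ruiz, Farouk, Sorensen, Drummond, Ibarra, Tanaka, Tran, Okonkwo, Baptiste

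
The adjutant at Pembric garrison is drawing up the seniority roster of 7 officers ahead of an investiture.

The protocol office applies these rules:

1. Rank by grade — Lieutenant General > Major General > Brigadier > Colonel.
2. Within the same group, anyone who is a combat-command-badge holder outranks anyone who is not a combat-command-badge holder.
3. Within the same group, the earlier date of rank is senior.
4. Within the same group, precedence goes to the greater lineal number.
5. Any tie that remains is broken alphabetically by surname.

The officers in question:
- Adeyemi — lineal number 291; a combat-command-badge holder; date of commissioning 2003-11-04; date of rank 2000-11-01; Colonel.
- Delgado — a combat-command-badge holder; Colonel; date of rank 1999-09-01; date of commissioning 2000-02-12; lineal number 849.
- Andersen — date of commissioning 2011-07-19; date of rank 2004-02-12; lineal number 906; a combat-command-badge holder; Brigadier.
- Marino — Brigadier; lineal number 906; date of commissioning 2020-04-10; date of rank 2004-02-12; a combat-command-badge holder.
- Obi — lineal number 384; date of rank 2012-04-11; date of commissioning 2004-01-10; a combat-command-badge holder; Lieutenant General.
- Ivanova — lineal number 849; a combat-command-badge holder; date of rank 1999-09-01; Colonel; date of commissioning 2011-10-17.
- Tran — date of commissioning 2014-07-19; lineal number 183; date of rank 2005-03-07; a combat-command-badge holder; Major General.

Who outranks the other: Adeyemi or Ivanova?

Ivanova

By grade: Obi (Lieutenant General); then Tran (Major General); then Andersen and Marino (Brigadier); then Delgado, Ivanova and Adeyemi (Colonel).
Andersen and Marino are each a combat-command-badge holder, so the next rule applies.
Andersen and Marino both have date of rank 2004-02-12, so the next rule applies.
Andersen and Marino both have lineal number 906, so the next rule applies.
Among Andersen and Marino, alphabetically by surname: Andersen before Marino.
Delgado, Ivanova and Adeyemi are each a combat-command-badge holder, so the next rule applies.
Among Delgado, Ivanova and Adeyemi, by date of rank (earlier first): Delgado and Ivanova (1999-09-01) before Adeyemi (2000-11-01).
Delgado and Ivanova both have lineal number 849, so the next rule applies.
Among Delgado and Ivanova, alphabetically by surname: Delgado before Ivanova.
So Ivanova takes precedence.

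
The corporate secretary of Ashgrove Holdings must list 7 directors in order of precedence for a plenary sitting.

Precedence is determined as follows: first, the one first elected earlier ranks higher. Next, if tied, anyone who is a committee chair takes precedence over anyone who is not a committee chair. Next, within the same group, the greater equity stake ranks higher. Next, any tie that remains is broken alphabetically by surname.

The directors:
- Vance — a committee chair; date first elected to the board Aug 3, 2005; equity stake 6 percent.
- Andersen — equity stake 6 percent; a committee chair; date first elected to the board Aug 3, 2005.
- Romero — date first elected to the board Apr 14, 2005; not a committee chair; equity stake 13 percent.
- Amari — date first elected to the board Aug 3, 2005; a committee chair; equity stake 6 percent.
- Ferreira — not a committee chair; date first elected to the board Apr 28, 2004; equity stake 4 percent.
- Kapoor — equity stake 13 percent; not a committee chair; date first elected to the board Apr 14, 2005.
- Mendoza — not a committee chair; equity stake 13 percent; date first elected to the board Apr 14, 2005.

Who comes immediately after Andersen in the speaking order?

By date first elected to the board (earlier first): Ferreira (Apr 28, 2004); then Kapoor, Mendoza and Romero (each Apr 14, 2005); then Amari, Andersen and Vance (each Aug 3, 2005).
Kapoor, Mendoza and Romero are each not a committee chair, so the next rule applies.
Kapoor, Mendoza and Romero all have equity stake 13 percent, so the next rule applies.
Among Kapoor, Mendoza and Romero, alphabetically by surname: Kapoor before Mendoza before Romero.
Amari, Andersen and Vance are each a committee chair, so the next rule applies.
Amari, Andersen and Vance all have equity stake 6 percent, so the next rule applies.
Among Amari, Andersen and Vance, alphabetically by surname: Amari before Andersen before Vance.
Order: Ferreira, Kapoor, Mendoza, Romero, Amari, Andersen, Vance.

Vance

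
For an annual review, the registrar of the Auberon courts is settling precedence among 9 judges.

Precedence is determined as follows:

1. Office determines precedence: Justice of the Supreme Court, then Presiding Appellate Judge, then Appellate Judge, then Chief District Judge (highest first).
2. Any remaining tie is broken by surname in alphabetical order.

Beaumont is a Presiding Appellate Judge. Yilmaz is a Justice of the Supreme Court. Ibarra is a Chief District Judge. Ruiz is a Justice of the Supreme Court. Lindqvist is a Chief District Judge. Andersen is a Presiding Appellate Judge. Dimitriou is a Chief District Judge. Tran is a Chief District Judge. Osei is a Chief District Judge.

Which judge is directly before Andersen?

By office: Ruiz and Yilmaz (Justice of the Supreme Court); then Andersen and Beaumont (Presiding Appellate Judge); then Dimitriou, Ibarra, Lindqvist, Osei and Tran (Chief District Judge).
Among Ruiz and Yilmaz, alphabetically by surname: Ruiz before Yilmaz.
Among Andersen and Beaumont, alphabetically by surname: Andersen before Beaumont.
Among Dimitriou, Ibarra, Lindqvist, Osei and Tran, alphabetically by surname: Dimitriou before Ibarra before Lindqvist before Osei before Tran.
Order: Ruiz, Yilmaz, Andersen, Beaumont, Dimitriou, Ibarra, Lindqvist, Osei, Tran.

Yilmaz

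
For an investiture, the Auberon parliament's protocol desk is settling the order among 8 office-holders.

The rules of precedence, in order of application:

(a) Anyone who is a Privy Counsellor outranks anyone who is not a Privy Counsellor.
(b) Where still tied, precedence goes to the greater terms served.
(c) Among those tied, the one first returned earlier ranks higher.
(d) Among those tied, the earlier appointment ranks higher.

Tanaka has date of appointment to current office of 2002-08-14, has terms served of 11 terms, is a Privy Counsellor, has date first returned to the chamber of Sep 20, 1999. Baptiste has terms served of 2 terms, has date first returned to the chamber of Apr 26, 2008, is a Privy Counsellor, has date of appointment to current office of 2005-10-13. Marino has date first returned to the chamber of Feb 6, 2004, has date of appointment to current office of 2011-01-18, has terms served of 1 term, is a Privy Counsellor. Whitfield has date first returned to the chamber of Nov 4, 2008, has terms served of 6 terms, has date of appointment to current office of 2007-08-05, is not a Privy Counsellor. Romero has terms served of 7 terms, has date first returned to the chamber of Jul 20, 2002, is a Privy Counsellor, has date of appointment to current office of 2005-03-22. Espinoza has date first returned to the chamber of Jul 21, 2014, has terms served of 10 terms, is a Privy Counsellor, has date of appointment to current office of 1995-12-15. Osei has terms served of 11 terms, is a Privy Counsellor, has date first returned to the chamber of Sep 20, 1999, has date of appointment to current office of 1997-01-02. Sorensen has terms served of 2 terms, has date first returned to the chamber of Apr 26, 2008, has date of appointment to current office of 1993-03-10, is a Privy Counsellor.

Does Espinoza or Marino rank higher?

By the first rule: Osei, Tanaka, Espinoza, Romero, Sorensen, Baptiste and Marino (each a Privy Counsellor); then Whitfield (not a Privy Counsellor).
Among Osei, Tanaka, Espinoza, Romero, Sorensen, Baptiste and Marino, by terms served (higher first): Osei and Tanaka (11 terms) before Espinoza (10 terms) before Romero (7 terms) before Sorensen and Baptiste (2 terms) before Marino (1 term).
Osei and Tanaka both have date first returned to the chamber Sep 20, 1999, so the next rule applies.
Among Osei and Tanaka, by date of appointment to current office (earlier first): Osei (1997-01-02) before Tanaka (2002-08-14).
Sorensen and Baptiste both have date first returned to the chamber Apr 26, 2008, so the next rule applies.
Among Sorensen and Baptiste, by date of appointment to current office (earlier first): Sorensen (1993-03-10) before Baptiste (2005-10-13).
So Espinoza takes precedence.

Espinoza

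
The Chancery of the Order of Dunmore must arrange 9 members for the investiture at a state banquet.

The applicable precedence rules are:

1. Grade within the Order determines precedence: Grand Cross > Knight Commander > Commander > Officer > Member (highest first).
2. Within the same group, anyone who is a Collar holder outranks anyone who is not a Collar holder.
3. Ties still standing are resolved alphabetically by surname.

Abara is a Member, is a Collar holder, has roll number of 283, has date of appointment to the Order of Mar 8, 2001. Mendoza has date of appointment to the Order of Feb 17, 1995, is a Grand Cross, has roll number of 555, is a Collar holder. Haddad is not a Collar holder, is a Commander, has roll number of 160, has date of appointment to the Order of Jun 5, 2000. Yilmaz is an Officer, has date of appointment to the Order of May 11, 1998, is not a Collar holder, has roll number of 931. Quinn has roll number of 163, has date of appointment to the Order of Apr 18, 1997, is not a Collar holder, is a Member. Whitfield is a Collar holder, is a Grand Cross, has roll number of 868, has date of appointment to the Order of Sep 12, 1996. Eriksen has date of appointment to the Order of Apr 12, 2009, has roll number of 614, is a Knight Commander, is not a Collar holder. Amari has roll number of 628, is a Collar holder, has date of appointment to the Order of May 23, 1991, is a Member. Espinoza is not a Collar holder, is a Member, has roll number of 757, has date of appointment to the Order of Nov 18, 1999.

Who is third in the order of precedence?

Eriksen

By grade within the Order: Mendoza and Whitfield (Grand Cross); then Eriksen (Knight Commander); then Haddad (Commander); then Yilmaz (Officer); then Abara, Amari, Espinoza and Quinn (Member).
Mendoza and Whitfield are each a Collar holder, so the next rule applies.
Among Mendoza and Whitfield, alphabetically by surname: Mendoza before Whitfield.
Among Abara, Amari, Espinoza and Quinn, a Collar holder before not a Collar holder: Abara and Amari (a Collar holder) before Espinoza and Quinn (not a Collar holder).
Among Abara and Amari, alphabetically by surname: Abara before Amari.
Among Espinoza and Quinn, alphabetically by surname: Espinoza before Quinn.
Order: Mendoza, Whitfield, Eriksen, Haddad, Yilmaz, Abara, Amari, Espinoza, Quinn.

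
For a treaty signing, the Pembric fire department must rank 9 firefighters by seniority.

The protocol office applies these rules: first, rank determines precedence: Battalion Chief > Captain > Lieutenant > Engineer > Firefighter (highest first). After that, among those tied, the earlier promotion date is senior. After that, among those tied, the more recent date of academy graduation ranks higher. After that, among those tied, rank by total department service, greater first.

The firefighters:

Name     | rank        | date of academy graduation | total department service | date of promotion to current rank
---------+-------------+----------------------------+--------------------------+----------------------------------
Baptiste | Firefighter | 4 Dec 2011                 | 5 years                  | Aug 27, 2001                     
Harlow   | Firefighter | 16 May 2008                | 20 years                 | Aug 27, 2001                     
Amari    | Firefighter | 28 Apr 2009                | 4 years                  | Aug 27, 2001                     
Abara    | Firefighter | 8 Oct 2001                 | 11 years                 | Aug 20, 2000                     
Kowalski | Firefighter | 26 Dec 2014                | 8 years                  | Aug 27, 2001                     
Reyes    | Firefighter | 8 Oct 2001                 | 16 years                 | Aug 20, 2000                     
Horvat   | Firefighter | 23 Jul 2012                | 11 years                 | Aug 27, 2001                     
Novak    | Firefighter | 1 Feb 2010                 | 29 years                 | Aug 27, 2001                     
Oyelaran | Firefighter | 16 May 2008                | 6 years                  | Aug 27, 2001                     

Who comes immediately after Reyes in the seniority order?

Abara

By rank: Reyes, Abara, Kowalski, Horvat, Baptiste, Novak, Amari, Harlow and Oyelaran (Firefighter).
Among Reyes, Abara, Kowalski, Horvat, Baptiste, Novak, Amari, Harlow and Oyelaran, by date of promotion to current rank (earlier first): Reyes and Abara (Aug 20, 2000) before Kowalski, Horvat, Baptiste, Novak, Amari, Harlow and Oyelaran (Aug 27, 2001).
Reyes and Abara both have date of academy graduation 8 Oct 2001, so the next rule applies.
Among Reyes and Abara, by total department service (higher first): Reyes (16 years) before Abara (11 years).
Among Kowalski, Horvat, Baptiste, Novak, Amari, Harlow and Oyelaran, by date of academy graduation (later first): Kowalski (26 Dec 2014) before Horvat (23 Jul 2012) before Baptiste (4 Dec 2011) before Novak (1 Feb 2010) before Amari (28 Apr 2009) before Harlow and Oyelaran (16 May 2008).
Among Harlow and Oyelaran, by total department service (higher first): Harlow (20 years) before Oyelaran (6 years).
Order: Reyes, Abara, Kowalski, Horvat, Baptiste, Novak, Amari, Harlow, Oyelaran.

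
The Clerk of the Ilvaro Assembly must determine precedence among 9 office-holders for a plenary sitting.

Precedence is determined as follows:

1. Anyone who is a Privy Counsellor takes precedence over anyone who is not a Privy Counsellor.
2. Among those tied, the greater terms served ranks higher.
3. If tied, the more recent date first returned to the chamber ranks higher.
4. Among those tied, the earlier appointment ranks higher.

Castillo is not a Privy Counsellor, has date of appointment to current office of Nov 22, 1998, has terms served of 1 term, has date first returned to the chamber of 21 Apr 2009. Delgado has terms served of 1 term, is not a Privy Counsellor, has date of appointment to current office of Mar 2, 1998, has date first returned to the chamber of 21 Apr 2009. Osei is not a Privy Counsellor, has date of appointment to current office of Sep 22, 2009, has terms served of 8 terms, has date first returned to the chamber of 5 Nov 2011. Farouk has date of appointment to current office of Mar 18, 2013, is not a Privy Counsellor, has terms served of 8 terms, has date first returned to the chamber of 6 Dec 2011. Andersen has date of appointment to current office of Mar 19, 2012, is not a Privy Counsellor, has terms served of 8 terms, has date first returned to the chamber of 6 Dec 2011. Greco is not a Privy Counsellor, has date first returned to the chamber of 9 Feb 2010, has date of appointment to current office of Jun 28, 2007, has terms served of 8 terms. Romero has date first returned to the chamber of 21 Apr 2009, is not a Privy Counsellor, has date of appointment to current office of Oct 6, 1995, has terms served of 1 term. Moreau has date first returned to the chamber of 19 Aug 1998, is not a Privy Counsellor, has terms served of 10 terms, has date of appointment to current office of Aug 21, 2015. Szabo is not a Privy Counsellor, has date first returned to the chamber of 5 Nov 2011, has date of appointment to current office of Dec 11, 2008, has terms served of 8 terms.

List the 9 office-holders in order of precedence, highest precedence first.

Moreau, Andersen, Farouk, Szabo, Osei, Greco, Romero, Delgado, Castillo

By the first rule: Moreau, Andersen, Farouk, Szabo, Osei, Greco, Romero, Delgado and Castillo (each not a Privy Counsellor).
Among Moreau, Andersen, Farouk, Szabo, Osei, Greco, Romero, Delgado and Castillo, by terms served (higher first): Moreau (10 terms) before Andersen, Farouk, Szabo, Osei and Greco (8 terms) before Romero, Delgado and Castillo (1 term).
Among Andersen, Farouk, Szabo, Osei and Greco, by date first returned to the chamber (later first): Andersen and Farouk (6 Dec 2011) before Szabo and Osei (5 Nov 2011) before Greco (9 Feb 2010).
Among Andersen and Farouk, by date of appointment to current office (earlier first): Andersen (Mar 19, 2012) before Farouk (Mar 18, 2013).
Among Szabo and Osei, by date of appointment to current office (earlier first): Szabo (Dec 11, 2008) before Osei (Sep 22, 2009).
Romero, Delgado and Castillo all have date first returned to the chamber 21 Apr 2009, so the next rule applies.
Among Romero, Delgado and Castillo, by date of appointment to current office (earlier first): Romero (Oct 6, 1995) before Delgado (Mar 2, 1998) before Castillo (Nov 22, 1998).
Full order: Moreau, Andersen, Farouk, Szabo, Osei, Greco, Romero, Delgado, Castillo.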